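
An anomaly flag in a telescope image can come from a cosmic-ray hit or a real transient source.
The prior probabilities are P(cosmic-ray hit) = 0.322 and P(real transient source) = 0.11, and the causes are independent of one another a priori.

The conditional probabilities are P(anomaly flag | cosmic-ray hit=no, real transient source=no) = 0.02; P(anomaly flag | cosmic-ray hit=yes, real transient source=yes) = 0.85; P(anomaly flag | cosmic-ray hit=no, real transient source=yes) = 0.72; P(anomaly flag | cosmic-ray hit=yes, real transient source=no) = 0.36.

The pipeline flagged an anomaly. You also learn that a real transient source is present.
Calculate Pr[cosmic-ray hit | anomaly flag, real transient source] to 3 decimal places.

Enumerate both values of cosmic-ray hit and weight by the priors:
  P(anomaly flag | real transient source) = 0.72×0.678 + 0.85×0.322
        = 0.488160 + 0.273700 = 0.761860
Keeping only the cosmic-ray hit-present terms gives 0.273700, so
  P(cosmic-ray hit | anomaly flag, real transient source) = 0.273700 / 0.761860 ≈ 0.359

Pr[cosmic-ray hit | anomaly flag, real transient source] ≈ 0.359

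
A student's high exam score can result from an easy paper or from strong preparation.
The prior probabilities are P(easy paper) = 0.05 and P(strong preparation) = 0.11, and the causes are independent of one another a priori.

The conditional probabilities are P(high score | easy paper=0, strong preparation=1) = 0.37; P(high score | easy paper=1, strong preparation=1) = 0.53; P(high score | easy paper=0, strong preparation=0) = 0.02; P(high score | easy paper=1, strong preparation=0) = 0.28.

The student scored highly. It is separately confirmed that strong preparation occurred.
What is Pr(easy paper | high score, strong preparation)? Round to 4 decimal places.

By total probability over both values of easy paper:
  P(high score | strong preparation) = 0.37×0.95 + 0.53×0.05
        = 0.351500 + 0.026500 = 0.378000
Configurations with easy paper contribute 0.026500, so
  P(easy paper | high score, strong preparation) = 0.026500 / 0.378000 ≈ 0.0701

Pr(easy paper | high score, strong preparation) ≈ 0.0701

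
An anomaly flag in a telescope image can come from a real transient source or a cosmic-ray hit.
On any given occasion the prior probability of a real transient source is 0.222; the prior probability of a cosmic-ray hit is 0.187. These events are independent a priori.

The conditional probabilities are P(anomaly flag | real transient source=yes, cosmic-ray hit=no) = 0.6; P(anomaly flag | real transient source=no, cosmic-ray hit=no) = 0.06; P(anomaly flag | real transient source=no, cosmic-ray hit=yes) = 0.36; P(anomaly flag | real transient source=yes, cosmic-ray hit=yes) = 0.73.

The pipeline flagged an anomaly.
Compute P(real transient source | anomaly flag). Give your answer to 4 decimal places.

Enumerate the 4 (real transient source, cosmic-ray hit) configurations and weight by the priors:
  P(anomaly flag) = 0.06×0.778×0.813 + 0.36×0.778×0.187 + 0.6×0.222×0.813 + 0.73×0.222×0.187
        = 0.037951 + 0.052375 + 0.108292 + 0.030305 = 0.228923
Configurations with real transient source contribute 0.138597, so
  P(real transient source | anomaly flag) = 0.138597 / 0.228923 ≈ 0.6054

P(real transient source | anomaly flag) ≈ 0.6054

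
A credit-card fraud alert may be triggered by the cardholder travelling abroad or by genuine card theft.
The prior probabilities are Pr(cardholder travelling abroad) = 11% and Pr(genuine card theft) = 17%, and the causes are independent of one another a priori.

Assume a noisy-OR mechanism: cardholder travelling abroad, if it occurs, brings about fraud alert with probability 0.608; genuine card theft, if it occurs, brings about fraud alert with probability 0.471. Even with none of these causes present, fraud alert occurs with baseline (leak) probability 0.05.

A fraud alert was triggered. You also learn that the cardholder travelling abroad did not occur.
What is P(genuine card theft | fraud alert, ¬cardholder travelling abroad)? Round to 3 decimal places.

P(genuine card theft | fraud alert, ¬cardholder travelling abroad) ≈ 0.671

Under noisy-OR, P(fraud alert | causes) = 1 − (1−0.05)·∏(1−qᵢ) over the active causes.
P(fraud alert | ¬cardholder travelling abroad) = 0.05·0.83 + 0.49745·0.17 = 0.041500 + 0.084567 = 0.126067
Restricting to configurations with genuine card theft present: 0.49745·0.17 = 0.084567.
So P(genuine card theft | fraud alert, ¬cardholder travelling abroad) = 0.084567/0.126067 ≈ 0.671.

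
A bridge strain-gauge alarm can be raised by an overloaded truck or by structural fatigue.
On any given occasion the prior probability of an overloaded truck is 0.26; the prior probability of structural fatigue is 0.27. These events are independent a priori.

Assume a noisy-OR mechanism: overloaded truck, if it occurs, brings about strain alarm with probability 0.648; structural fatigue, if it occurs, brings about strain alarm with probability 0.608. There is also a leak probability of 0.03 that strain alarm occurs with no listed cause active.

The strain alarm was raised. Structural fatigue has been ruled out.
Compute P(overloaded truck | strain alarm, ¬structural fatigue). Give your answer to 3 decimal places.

Under noisy-OR, P(strain alarm | causes) = 1 − (1−0.03)·∏(1−qᵢ) over the active causes.
For the numerator, keep only overloaded truck=true terms: 0.65856*0.26 = 0.171226
The normalizing constant is 0.03*0.74 + 0.65856*0.26 = 0.193426
P(overloaded truck | strain alarm, ¬structural fatigue) = 0.171226/0.193426 ≈ 0.885

P(overloaded truck | strain alarm, ¬structural fatigue) ≈ 0.885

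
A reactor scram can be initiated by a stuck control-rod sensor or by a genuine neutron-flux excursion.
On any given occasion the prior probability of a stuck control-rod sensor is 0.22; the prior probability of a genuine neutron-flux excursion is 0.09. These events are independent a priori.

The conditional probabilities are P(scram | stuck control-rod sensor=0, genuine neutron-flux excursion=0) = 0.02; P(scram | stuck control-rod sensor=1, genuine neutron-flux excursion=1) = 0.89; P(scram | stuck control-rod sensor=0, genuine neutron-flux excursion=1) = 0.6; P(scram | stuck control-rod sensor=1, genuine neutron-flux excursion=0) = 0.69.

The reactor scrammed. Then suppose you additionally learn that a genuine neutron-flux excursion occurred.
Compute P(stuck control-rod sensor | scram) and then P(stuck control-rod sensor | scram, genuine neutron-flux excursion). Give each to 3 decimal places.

P(stuck control-rod sensor | scram) ≈ 0.734; P(stuck control-rod sensor | scram, genuine neutron-flux excursion) ≈ 0.295

Enumerate the 4 (stuck control-rod sensor, genuine neutron-flux excursion) configurations and weight by the priors:
  P(scram) = 0.02*0.78*0.91 + 0.6*0.78*0.09 + 0.69*0.22*0.91 + 0.89*0.22*0.09
        = 0.014196 + 0.042120 + 0.138138 + 0.017622 = 0.212076
Keeping only the stuck control-rod sensor-present terms gives 0.155760, so
  P(stuck control-rod sensor | scram) = 0.155760 / 0.212076 ≈ 0.734

With the extra evidence:
P(scram | genuine neutron-flux excursion) = 0.6×0.78 + 0.89×0.22 = 0.468000 + 0.195800 = 0.663800
Of this, 0.195800 comes from 0.89×0.22 (the stuck control-rod sensor=true cases).
Hence the posterior is 0.195800/0.663800 ≈ 0.295.
This is intercausal reasoning (explaining away): once genuine neutron-flux excursion accounts for the scram, stuck control-rod sensor becomes less likely.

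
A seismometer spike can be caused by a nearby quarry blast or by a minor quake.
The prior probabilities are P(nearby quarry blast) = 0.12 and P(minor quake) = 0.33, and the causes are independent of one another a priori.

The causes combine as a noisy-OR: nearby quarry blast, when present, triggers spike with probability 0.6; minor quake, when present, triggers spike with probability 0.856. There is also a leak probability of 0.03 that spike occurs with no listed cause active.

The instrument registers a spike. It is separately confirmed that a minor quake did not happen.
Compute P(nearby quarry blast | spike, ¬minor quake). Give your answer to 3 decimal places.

Under noisy-OR, P(spike | causes) = 1 − (1−0.03)·∏(1−qᵢ) over the active causes.
P(spike | ¬minor quake) = 0.03·0.88 + 0.612·0.12 = 0.026400 + 0.073440 = 0.099840
Of this, 0.073440 comes from 0.612·0.12 (the nearby quarry blast=true cases).
P(nearby quarry blast | spike, ¬minor quake) = 0.073440 / 0.099840 ≈ 0.736

P(nearby quarry blast | spike, ¬minor quake) ≈ 0.736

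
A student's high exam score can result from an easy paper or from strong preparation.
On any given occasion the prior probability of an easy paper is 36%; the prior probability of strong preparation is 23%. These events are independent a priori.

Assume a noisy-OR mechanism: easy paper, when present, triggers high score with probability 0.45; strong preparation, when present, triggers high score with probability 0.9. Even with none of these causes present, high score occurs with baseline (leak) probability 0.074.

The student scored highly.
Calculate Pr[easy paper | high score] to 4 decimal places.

Under noisy-OR, P(high score | causes) = 1 − (1−0.074)·∏(1−qᵢ) over the active causes.
Sum P(high score|·) weighted by the priors over the 4 (easy paper, strong preparation) configurations:
  P(high score) = 0.074*0.64*0.77 + 0.9074*0.64*0.23 + 0.4907*0.36*0.77 + 0.94907*0.36*0.23
        = 0.036467 + 0.133569 + 0.136022 + 0.078583 = 0.384641
Configurations with easy paper contribute 0.214605, so
  P(easy paper | high score) = 0.214605 / 0.384641 ≈ 0.5579

Pr[easy paper | high score] ≈ 0.5579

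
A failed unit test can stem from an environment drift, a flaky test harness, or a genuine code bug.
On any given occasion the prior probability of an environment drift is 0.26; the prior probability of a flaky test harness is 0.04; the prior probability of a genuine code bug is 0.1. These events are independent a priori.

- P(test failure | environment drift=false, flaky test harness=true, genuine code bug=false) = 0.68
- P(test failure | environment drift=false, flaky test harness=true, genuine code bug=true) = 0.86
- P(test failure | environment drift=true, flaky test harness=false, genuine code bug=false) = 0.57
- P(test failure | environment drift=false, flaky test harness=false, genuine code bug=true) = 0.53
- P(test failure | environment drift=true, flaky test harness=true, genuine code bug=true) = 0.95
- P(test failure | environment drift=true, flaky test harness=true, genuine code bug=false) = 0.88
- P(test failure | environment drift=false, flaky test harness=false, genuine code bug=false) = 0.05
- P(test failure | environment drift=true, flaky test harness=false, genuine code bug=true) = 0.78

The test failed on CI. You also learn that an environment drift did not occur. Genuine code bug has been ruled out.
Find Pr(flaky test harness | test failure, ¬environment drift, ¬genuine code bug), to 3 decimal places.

Pr(flaky test harness | test failure, ¬environment drift, ¬genuine code bug) ≈ 0.362

Sum P(test failure|·) weighted by the priors over both values of flaky test harness:
  P(test failure | ¬environment drift, ¬genuine code bug) = 0.05·0.96 + 0.68·0.04
        = 0.048000 + 0.027200 = 0.075200
Configurations with flaky test harness contribute 0.027200, so
  P(flaky test harness | test failure, ¬environment drift, ¬genuine code bug) = 0.027200 / 0.075200 ≈ 0.362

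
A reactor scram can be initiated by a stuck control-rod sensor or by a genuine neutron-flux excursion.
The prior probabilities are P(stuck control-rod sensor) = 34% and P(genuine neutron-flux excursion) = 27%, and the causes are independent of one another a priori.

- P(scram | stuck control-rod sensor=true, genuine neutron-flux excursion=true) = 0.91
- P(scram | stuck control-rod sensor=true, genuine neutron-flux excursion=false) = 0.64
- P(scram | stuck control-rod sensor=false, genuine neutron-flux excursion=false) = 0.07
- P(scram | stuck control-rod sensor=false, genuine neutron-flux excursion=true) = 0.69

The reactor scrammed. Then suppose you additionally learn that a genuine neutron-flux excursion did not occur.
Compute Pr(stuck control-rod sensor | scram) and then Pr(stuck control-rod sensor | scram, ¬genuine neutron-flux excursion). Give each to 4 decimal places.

Pr(stuck control-rod sensor | scram) ≈ 0.6074; Pr(stuck control-rod sensor | scram, ¬genuine neutron-flux excursion) ≈ 0.8249

Sum P(scram|·) weighted by the priors over the 4 (stuck control-rod sensor, genuine neutron-flux excursion) configurations:
  P(scram) = 0.07×0.66×0.73 + 0.69×0.66×0.27 + 0.64×0.34×0.73 + 0.91×0.34×0.27
        = 0.033726 + 0.122958 + 0.158848 + 0.083538 = 0.399070
The terms with stuck control-rod sensor present sum to 0.242386, so
  P(stuck control-rod sensor | scram) = 0.242386 / 0.399070 ≈ 0.6074

Now also conditioning on genuine neutron-flux excursion≠true:
By total probability over both values of stuck control-rod sensor:
  P(scram | ¬genuine neutron-flux excursion) = 0.07·0.66 + 0.64·0.34
        = 0.046200 + 0.217600 = 0.263800
The terms with stuck control-rod sensor present sum to 0.217600, so
  P(stuck control-rod sensor | scram, ¬genuine neutron-flux excursion) = 0.217600 / 0.263800 ≈ 0.8249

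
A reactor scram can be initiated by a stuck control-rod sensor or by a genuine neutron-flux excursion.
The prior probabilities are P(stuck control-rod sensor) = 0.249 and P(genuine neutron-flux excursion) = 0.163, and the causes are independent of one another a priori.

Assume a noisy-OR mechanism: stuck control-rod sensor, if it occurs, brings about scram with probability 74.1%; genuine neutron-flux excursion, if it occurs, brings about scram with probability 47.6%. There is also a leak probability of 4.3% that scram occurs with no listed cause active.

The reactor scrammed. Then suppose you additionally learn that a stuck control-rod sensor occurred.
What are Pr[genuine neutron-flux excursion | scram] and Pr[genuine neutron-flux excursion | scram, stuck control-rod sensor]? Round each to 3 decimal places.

Under noisy-OR, P(scram | causes) = 1 − (1−0.043)·∏(1−qᵢ) over the active causes.
P(scram) = 0.043×0.751×0.837 + 0.498532×0.751×0.163 + 0.752137×0.249×0.837 + 0.87012×0.249×0.163 = 0.027029 + 0.061027 + 0.156755 + 0.035316 = 0.280127
Of this, 0.096343 comes from 0.061027 + 0.035316 (the genuine neutron-flux excursion=true cases).
Hence the posterior is 0.096343/0.280127 ≈ 0.344.

Now also conditioning on stuck control-rod sensor=true:
P(scram | stuck control-rod sensor) = 0.752137·0.837 + 0.87012·0.163 = 0.629539 + 0.141830 = 0.771369
Restricting to configurations with genuine neutron-flux excursion present: 0.87012·0.163 = 0.141830.
So P(genuine neutron-flux excursion | scram, stuck control-rod sensor) = 0.141830/0.771369 ≈ 0.184.
This is intercausal reasoning (explaining away): once stuck control-rod sensor accounts for the scram, genuine neutron-flux excursion becomes less likely.

Pr[genuine neutron-flux excursion | scram] ≈ 0.344; Pr[genuine neutron-flux excursion | scram, stuck control-rod sensor] ≈ 0.184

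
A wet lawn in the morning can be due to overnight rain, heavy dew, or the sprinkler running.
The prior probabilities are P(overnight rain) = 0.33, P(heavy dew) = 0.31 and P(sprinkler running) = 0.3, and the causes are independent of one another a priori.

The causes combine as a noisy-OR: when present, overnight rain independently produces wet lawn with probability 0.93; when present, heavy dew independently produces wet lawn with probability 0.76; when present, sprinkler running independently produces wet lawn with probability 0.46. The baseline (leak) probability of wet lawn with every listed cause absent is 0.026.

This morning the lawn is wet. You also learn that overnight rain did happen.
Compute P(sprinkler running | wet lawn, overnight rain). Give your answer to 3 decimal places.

P(sprinkler running | wet lawn, overnight rain) ≈ 0.305

Under noisy-OR, P(wet lawn | causes) = 1 − (1−0.026)·∏(1−qᵢ) over the active causes.
By total probability over the 4 (heavy dew, sprinkler running) configurations:
  P(wet lawn | overnight rain) = 0.93182*0.69*0.7 + 0.963183*0.69*0.3 + 0.983637*0.31*0.7 + 0.991164*0.31*0.3
        = 0.450069 + 0.199379 + 0.213449 + 0.092178 = 0.955075
Configurations with sprinkler running contribute 0.291557, so
  P(sprinkler running | wet lawn, overnight rain) = 0.291557 / 0.955075 ≈ 0.305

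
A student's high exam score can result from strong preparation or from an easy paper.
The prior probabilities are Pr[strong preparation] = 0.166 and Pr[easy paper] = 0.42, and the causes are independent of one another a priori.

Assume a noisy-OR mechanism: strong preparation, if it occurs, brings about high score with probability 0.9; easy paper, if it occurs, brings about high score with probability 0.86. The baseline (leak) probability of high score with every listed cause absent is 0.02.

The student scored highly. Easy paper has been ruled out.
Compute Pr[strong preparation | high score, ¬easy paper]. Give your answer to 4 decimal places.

Pr[strong preparation | high score, ¬easy paper] ≈ 0.8998

Under noisy-OR, P(high score | causes) = 1 − (1−0.02)·∏(1−qᵢ) over the active causes.
For the numerator, keep only strong preparation=true terms: 0.902×0.166 = 0.149732
Denominator P(high score | ¬easy paper): 0.02×0.834 + 0.902×0.166 = 0.166412
P(strong preparation | high score, ¬easy paper) = 0.149732/0.166412 ≈ 0.8998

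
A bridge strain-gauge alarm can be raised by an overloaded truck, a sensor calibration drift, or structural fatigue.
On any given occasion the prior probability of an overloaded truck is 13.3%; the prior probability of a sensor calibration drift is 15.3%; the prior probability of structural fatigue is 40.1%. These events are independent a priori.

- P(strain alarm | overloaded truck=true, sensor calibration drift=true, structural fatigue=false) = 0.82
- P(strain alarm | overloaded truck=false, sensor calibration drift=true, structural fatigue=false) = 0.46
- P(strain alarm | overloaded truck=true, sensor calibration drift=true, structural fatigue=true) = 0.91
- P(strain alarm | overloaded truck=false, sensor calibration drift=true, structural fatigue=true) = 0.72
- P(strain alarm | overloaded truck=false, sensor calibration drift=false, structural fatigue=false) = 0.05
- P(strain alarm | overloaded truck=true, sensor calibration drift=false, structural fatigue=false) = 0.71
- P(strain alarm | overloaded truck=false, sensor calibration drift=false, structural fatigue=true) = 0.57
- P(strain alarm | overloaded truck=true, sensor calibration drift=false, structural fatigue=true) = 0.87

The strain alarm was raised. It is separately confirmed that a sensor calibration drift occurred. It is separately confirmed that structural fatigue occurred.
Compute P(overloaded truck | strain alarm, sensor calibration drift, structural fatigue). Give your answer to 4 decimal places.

P(strain alarm | sensor calibration drift, structural fatigue) = 0.72*0.867 + 0.91*0.133 = 0.624240 + 0.121030 = 0.745270
Of this, 0.121030 comes from 0.91*0.133 (the overloaded truck=true cases).
Hence the posterior is 0.121030/0.745270 ≈ 0.1624.

P(overloaded truck | strain alarm, sensor calibration drift, structural fatigue) ≈ 0.1624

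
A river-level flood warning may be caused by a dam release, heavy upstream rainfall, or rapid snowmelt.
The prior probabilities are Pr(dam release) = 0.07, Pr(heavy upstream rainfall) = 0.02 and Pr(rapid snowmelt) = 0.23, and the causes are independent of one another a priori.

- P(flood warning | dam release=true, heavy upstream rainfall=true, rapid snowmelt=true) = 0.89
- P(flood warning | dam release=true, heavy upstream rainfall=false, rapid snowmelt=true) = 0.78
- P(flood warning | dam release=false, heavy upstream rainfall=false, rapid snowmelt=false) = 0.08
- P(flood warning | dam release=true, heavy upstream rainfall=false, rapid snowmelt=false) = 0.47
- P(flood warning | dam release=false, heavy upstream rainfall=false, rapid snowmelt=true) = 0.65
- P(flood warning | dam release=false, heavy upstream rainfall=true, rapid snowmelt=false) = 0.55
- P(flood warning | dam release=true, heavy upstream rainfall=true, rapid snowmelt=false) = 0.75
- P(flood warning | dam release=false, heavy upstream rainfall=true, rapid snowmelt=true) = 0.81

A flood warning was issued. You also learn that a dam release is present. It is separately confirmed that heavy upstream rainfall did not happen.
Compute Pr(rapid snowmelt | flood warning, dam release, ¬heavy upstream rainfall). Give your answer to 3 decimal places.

Pr(rapid snowmelt | flood warning, dam release, ¬heavy upstream rainfall) ≈ 0.331

P(flood warning | dam release, ¬heavy upstream rainfall) = 0.47×0.77 + 0.78×0.23 = 0.361900 + 0.179400 = 0.541300
The rapid snowmelt-present share is 0.78×0.23 = 0.179400.
P(rapid snowmelt | flood warning, dam release, ¬heavy upstream rainfall) = 0.179400 / 0.541300 ≈ 0.331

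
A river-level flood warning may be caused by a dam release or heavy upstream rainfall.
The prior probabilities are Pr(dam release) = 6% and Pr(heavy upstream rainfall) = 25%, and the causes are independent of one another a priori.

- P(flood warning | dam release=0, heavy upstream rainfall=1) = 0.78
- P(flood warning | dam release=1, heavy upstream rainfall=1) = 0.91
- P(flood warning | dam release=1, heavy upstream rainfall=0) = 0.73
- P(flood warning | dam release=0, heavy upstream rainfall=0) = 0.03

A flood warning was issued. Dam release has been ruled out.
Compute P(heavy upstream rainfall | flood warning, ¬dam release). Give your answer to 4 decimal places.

P(heavy upstream rainfall | flood warning, ¬dam release) ≈ 0.8966

P(flood warning | ¬dam release) = 0.03·0.75 + 0.78·0.25 = 0.022500 + 0.195000 = 0.217500
The heavy upstream rainfall-present share is 0.78·0.25 = 0.195000.
P(heavy upstream rainfall | flood warning, ¬dam release) = 0.195000 / 0.217500 ≈ 0.8966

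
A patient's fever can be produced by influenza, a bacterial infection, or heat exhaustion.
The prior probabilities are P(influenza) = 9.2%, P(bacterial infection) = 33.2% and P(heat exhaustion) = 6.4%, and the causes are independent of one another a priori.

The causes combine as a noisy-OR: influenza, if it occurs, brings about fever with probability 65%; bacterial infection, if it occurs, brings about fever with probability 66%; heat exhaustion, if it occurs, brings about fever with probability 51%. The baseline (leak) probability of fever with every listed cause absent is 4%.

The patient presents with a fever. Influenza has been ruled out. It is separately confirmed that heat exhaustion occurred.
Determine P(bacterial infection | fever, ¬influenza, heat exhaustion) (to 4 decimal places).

Under noisy-OR, P(fever | causes) = 1 − (1−0.04)·∏(1−qᵢ) over the active causes.
P(fever | ¬influenza, heat exhaustion) = 0.5296·0.668 + 0.840064·0.332 = 0.353773 + 0.278901 = 0.632674
Restricting to configurations with bacterial infection present: 0.840064·0.332 = 0.278901.
So P(bacterial infection | fever, ¬influenza, heat exhaustion) = 0.278901/0.632674 ≈ 0.4408.

P(bacterial infection | fever, ¬influenza, heat exhaustion) ≈ 0.4408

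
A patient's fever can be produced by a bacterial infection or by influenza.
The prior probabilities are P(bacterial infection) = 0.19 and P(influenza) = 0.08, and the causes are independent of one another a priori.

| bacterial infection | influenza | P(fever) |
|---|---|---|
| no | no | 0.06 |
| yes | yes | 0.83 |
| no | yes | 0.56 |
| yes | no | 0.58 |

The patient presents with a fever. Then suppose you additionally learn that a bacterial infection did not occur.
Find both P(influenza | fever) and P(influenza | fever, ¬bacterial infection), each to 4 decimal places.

Enumerate the 4 (bacterial infection, influenza) configurations and weight by the priors:
  P(fever) = 0.06*0.81*0.92 + 0.56*0.81*0.08 + 0.58*0.19*0.92 + 0.83*0.19*0.08
        = 0.044712 + 0.036288 + 0.101384 + 0.012616 = 0.195000
The terms with influenza present sum to 0.048904, so
  P(influenza | fever) = 0.048904 / 0.195000 ≈ 0.2508

With the extra evidence:
Numerator (weight on configurations with influenza): 0.56*0.08 = 0.044800
The normalizing constant is 0.06*0.92 + 0.56*0.08 = 0.100000
P(influenza | fever, ¬bacterial infection) = 0.044800/0.100000 ≈ 0.4480

P(influenza | fever) ≈ 0.2508; P(influenza | fever, ¬bacterial infection) ≈ 0.4480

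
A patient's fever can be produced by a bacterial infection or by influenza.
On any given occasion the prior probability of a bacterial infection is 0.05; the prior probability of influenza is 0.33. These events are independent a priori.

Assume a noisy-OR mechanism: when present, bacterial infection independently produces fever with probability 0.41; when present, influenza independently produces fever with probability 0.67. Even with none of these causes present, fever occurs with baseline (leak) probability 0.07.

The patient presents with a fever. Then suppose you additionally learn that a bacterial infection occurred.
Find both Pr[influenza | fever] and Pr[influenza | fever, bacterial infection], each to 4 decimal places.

Under noisy-OR, P(fever | causes) = 1 − (1−0.07)·∏(1−qᵢ) over the active causes.
Sum P(fever|·) weighted by the priors over the 4 (bacterial infection, influenza) configurations:
  P(fever) = 0.07×0.95×0.67 + 0.6931×0.95×0.33 + 0.4513×0.05×0.67 + 0.818929×0.05×0.33
        = 0.044555 + 0.217287 + 0.015119 + 0.013512 = 0.290473
Keeping only the influenza-present terms gives 0.230799, so
  P(influenza | fever) = 0.230799 / 0.290473 ≈ 0.7946

Now also conditioning on bacterial infection=true:
P(fever | bacterial infection) = 0.4513·0.67 + 0.818929·0.33 = 0.302371 + 0.270247 = 0.572618
Restricting to configurations with influenza present: 0.818929·0.33 = 0.270247.
P(influenza | fever, bacterial infection) = 0.270247 / 0.572618 ≈ 0.4719
The drop from 0.7946 to 0.4719 is the explaining-away (discounting) effect.

Pr[influenza | fever] ≈ 0.7946; Pr[influenza | fever, bacterial infection] ≈ 0.4719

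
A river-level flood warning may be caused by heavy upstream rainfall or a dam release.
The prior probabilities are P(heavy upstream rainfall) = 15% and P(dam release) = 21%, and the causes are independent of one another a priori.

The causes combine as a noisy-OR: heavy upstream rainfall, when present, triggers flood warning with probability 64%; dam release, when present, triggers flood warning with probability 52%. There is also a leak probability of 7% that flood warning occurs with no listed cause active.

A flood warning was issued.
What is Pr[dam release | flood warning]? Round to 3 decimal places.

Pr[dam release | flood warning] ≈ 0.499

Under noisy-OR, P(flood warning | causes) = 1 − (1−0.07)·∏(1−qᵢ) over the active causes.
Weight on dam release=true, given the evidence: 0.098818 + 0.026438 = 0.125256
The normalizing constant is 0.07×0.85×0.79 + 0.5536×0.85×0.21 + 0.6652×0.15×0.79 + 0.839296×0.15×0.21 = 0.251087
P(dam release | flood warning) = 0.125256/0.251087 ≈ 0.499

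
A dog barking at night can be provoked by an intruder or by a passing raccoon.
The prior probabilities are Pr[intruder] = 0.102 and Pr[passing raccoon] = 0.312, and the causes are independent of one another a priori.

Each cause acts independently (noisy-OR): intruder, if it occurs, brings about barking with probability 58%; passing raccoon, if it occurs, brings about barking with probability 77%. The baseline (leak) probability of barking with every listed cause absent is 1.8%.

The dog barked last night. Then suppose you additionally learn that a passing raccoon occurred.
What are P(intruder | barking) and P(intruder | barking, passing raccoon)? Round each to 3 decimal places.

P(intruder | barking) ≈ 0.235; P(intruder | barking, passing raccoon) ≈ 0.117

Under noisy-OR, P(barking | causes) = 1 − (1−0.018)·∏(1−qᵢ) over the active causes.
P(barking) = 0.018*0.898*0.688 + 0.77414*0.898*0.312 + 0.58756*0.102*0.688 + 0.905139*0.102*0.312 = 0.011121 + 0.216895 + 0.041233 + 0.028805 = 0.298054
The intruder-present share is 0.041233 + 0.028805 = 0.070038.
Hence the posterior is 0.070038/0.298054 ≈ 0.235.

Now also conditioning on passing raccoon=true:
P(barking | passing raccoon) = 0.77414*0.898 + 0.905139*0.102 = 0.695178 + 0.092324 = 0.787502
Restricting to configurations with intruder present: 0.905139*0.102 = 0.092324.
Hence the posterior is 0.092324/0.787502 ≈ 0.117.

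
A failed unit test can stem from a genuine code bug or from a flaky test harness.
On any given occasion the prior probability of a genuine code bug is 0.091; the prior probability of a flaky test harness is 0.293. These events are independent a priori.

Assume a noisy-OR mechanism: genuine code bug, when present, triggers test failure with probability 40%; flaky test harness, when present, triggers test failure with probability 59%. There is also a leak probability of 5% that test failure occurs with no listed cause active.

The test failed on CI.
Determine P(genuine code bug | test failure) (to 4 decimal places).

Under noisy-OR, P(test failure | causes) = 1 − (1−0.05)·∏(1−qᵢ) over the active causes.
P(test failure) = 0.05*0.909*0.707 + 0.6105*0.909*0.293 + 0.43*0.091*0.707 + 0.7663*0.091*0.293 = 0.032133 + 0.162599 + 0.027665 + 0.020432 = 0.242829
The genuine code bug-present share is 0.027665 + 0.020432 = 0.048097.
Hence the posterior is 0.048097/0.242829 ≈ 0.1981.

P(genuine code bug | test failure) ≈ 0.1981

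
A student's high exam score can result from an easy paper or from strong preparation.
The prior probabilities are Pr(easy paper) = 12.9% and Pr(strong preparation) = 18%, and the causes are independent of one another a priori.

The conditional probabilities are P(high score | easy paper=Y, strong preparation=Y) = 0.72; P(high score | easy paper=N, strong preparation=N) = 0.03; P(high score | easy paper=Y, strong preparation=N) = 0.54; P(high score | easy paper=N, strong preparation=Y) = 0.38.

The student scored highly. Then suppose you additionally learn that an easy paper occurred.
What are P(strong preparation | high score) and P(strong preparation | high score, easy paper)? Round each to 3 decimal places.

P(strong preparation | high score) ≈ 0.493; P(strong preparation | high score, easy paper) ≈ 0.226

P(high score) = 0.03·0.871·0.82 + 0.38·0.871·0.18 + 0.54·0.129·0.82 + 0.72·0.129·0.18 = 0.021427 + 0.059576 + 0.057121 + 0.016718 = 0.154842
The strong preparation-present share is 0.059576 + 0.016718 = 0.076294.
P(strong preparation | high score) = 0.076294 / 0.154842 ≈ 0.493

Now condition on the additional information:
Numerator (weight on configurations with strong preparation): 0.72*0.18 = 0.129600
Denominator P(high score | easy paper): 0.54*0.82 + 0.72*0.18 = 0.572400
P(strong preparation | high score, easy paper) = 0.129600/0.572400 ≈ 0.226
The drop from 0.493 to 0.226 is the explaining-away (discounting) effect.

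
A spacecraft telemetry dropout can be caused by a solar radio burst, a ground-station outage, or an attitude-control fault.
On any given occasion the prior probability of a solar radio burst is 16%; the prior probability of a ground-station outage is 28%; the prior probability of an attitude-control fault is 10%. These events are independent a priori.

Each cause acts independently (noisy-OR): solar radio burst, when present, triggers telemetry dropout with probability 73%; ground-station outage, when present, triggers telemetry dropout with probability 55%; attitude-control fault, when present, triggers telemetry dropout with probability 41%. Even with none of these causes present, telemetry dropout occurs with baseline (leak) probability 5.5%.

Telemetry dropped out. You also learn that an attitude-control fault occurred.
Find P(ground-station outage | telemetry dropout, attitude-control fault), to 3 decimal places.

P(ground-station outage | telemetry dropout, attitude-control fault) ≈ 0.374

Under noisy-OR, P(telemetry dropout | causes) = 1 − (1−0.055)·∏(1−qᵢ) over the active causes.
Enumerate the 4 (solar radio burst, ground-station outage) configurations and weight by the priors:
  P(telemetry dropout | attitude-control fault) = 0.44245*0.84*0.72 + 0.749103*0.84*0.28 + 0.849461*0.16*0.72 + 0.932258*0.16*0.28
        = 0.267594 + 0.176189 + 0.097858 + 0.041765 = 0.583406
Configurations with ground-station outage contribute 0.217954, so
  P(ground-station outage | telemetry dropout, attitude-control fault) = 0.217954 / 0.583406 ≈ 0.374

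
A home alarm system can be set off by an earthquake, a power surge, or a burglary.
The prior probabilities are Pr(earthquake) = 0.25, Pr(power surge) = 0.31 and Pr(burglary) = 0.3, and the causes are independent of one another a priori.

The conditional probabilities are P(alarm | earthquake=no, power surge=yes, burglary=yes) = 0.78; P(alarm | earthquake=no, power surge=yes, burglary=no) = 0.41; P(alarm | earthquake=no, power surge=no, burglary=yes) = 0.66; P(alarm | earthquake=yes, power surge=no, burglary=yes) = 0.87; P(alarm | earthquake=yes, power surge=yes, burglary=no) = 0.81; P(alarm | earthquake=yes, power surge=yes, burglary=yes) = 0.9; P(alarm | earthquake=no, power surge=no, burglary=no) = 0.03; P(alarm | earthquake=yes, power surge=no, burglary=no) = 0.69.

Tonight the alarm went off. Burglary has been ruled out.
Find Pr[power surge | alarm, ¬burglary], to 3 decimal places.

P(alarm | ¬burglary) = 0.03*0.75*0.69 + 0.41*0.75*0.31 + 0.69*0.25*0.69 + 0.81*0.25*0.31 = 0.015525 + 0.095325 + 0.119025 + 0.062775 = 0.292650
Of this, 0.158100 comes from 0.095325 + 0.062775 (the power surge=true cases).
Hence the posterior is 0.158100/0.292650 ≈ 0.540.

Pr[power surge | alarm, ¬burglary] ≈ 0.540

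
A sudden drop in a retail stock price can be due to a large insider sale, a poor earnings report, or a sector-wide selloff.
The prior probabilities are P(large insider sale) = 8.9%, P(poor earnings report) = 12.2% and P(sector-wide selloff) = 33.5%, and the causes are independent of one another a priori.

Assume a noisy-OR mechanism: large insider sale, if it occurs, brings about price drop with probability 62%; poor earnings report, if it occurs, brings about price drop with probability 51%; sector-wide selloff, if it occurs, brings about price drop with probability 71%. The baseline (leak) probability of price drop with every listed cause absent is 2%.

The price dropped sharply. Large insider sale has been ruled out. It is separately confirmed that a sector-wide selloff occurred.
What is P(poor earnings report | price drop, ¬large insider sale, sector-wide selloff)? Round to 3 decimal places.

Under noisy-OR, P(price drop | causes) = 1 − (1−0.02)·∏(1−qᵢ) over the active causes.
Enumerate both values of poor earnings report and weight by the priors:
  P(price drop | ¬large insider sale, sector-wide selloff) = 0.7158*0.878 + 0.860742*0.122
        = 0.628472 + 0.105011 = 0.733483
Configurations with poor earnings report contribute 0.105011, so
  P(poor earnings report | price drop, ¬large insider sale, sector-wide selloff) = 0.105011 / 0.733483 ≈ 0.143

P(poor earnings report | price drop, ¬large insider sale, sector-wide selloff) ≈ 0.143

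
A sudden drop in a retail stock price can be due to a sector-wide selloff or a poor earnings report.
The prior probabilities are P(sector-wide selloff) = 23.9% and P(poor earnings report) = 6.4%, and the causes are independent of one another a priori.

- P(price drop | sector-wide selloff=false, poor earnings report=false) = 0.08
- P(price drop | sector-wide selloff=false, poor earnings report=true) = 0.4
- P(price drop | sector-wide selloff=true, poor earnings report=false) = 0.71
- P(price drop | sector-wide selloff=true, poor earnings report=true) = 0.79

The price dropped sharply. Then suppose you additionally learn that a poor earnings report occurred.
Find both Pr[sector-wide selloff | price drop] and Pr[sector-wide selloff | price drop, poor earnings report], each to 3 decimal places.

Pr[sector-wide selloff | price drop] ≈ 0.691; Pr[sector-wide selloff | price drop, poor earnings report] ≈ 0.383

Numerator (weight on configurations with sector-wide selloff): 0.158830 + 0.012084 = 0.170914
Denominator P(price drop): 0.08*0.761*0.936 + 0.4*0.761*0.064 + 0.71*0.239*0.936 + 0.79*0.239*0.064 = 0.247380
P(sector-wide selloff | price drop) = 0.170914/0.247380 ≈ 0.691

Now also conditioning on poor earnings report=true:
Weight on sector-wide selloff=true, given the evidence: 0.79·0.239 = 0.188810
The normalizing constant is 0.4·0.761 + 0.79·0.239 = 0.493210
Posterior = 0.188810 / 0.493210 ≈ 0.383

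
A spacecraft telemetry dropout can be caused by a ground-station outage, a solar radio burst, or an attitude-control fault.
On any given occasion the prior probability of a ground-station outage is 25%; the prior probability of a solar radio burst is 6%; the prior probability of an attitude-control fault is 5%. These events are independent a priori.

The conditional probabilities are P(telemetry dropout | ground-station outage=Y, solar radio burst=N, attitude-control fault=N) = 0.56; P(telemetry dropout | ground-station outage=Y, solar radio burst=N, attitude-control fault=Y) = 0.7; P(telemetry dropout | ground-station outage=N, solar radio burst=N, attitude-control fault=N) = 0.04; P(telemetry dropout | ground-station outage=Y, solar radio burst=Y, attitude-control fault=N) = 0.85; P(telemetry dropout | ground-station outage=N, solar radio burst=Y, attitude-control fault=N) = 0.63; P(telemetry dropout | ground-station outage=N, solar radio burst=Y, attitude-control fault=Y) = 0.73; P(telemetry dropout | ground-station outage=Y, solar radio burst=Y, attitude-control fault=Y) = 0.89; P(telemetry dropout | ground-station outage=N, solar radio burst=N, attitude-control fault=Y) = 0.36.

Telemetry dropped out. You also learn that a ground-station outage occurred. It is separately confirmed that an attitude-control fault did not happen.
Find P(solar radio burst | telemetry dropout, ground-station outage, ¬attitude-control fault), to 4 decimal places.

P(solar radio burst | telemetry dropout, ground-station outage, ¬attitude-control fault) ≈ 0.0883

P(telemetry dropout | ground-station outage, ¬attitude-control fault) = 0.56×0.94 + 0.85×0.06 = 0.526400 + 0.051000 = 0.577400
Of this, 0.051000 comes from 0.85×0.06 (the solar radio burst=true cases).
P(solar radio burst | telemetry dropout, ground-station outage, ¬attitude-control fault) = 0.051000 / 0.577400 ≈ 0.0883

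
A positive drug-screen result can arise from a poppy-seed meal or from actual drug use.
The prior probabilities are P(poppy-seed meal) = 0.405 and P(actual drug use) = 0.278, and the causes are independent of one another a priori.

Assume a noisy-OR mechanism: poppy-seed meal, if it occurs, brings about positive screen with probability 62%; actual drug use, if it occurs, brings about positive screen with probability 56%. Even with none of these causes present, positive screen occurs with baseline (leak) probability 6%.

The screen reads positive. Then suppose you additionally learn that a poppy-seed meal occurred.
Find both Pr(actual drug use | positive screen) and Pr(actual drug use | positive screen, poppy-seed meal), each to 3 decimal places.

Pr(actual drug use | positive screen) ≈ 0.473; Pr(actual drug use | positive screen, poppy-seed meal) ≈ 0.335

Under noisy-OR, P(positive screen | causes) = 1 − (1−0.06)·∏(1−qᵢ) over the active causes.
Enumerate the 4 (poppy-seed meal, actual drug use) configurations and weight by the priors:
  P(positive screen) = 0.06×0.595×0.722 + 0.5864×0.595×0.278 + 0.6428×0.405×0.722 + 0.842832×0.405×0.278
        = 0.025775 + 0.096996 + 0.187961 + 0.094894 = 0.405626
Configurations with actual drug use contribute 0.191890, so
  P(actual drug use | positive screen) = 0.191890 / 0.405626 ≈ 0.473

Now condition on the additional information:
P(positive screen | poppy-seed meal) = 0.6428·0.722 + 0.842832·0.278 = 0.464102 + 0.234307 = 0.698409
The actual drug use-present share is 0.842832·0.278 = 0.234307.
P(actual drug use | positive screen, poppy-seed meal) = 0.234307 / 0.698409 ≈ 0.335
Conditioning on poppy-seed meal lowers the posterior on actual drug use: the classic explaining-away effect in a common-effect structure.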